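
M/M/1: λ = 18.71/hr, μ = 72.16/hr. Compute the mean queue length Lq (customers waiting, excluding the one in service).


ρ = 18.71/72.16 = 0.2593
Lq = ρ²/(1−ρ) = 0.06723/0.7407 = 0.09076

Final: 0.09076


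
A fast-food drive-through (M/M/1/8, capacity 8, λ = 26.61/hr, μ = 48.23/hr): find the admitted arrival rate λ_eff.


ρ = 0.5517; P_K = (1−ρ)ρ^8/(1−ρ^9) = 0.003867
λ_eff = λ(1 − P_K) = 26.61·(1 − 0.003867) = 26.61·0.996133 = 26.5071 /hr

Final: 26.5071 /hr


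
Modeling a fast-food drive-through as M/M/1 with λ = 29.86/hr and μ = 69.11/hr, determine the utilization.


ρ = λ/μ = 29.86/69.11 = 0.4321

Final: 0.4321


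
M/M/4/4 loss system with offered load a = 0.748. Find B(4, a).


B(c,a) = (a^c/c!) / Σ_{k=0}^{c} a^k/k!
a^4/4! = 0.013044
Σ terms (k=0..4): 1.00000 + 0.74800 + 0.27975 + 0.06975 + 0.01304 = 2.110547
B = 0.013044/2.110547 = 0.006180

Final: 0.006180


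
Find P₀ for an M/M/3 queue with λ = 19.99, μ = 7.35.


a = λ/μ = 19.99/7.35 = 2.7197; ρ = a/c = 0.9066
Σ_{k=0}^{2} a^k/k! (terms k=0..2) = 1.00000 + 2.71973 + 3.69846 = 7.41819
Tail: a^3/(3!(1−ρ)) = 20.11761/(6·0.09342) = 35.88942
P₀ = 1/(7.41819 + 35.88942) = 1/43.30761 = 0.023091

Final: 0.023091


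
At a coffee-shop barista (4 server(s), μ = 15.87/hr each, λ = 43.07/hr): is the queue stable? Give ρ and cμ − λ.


Total capacity cμ = 4·15.87 = 63.48/hr
ρ = λ/(cμ) = 43.07/63.48 = 0.6785
Stable ⇔ ρ < 1: YES
Spare capacity = cμ − λ = 63.48 − 43.07 = 20.41/hr

Final: ρ = 0.6785; stable; margin = 20.41/hr


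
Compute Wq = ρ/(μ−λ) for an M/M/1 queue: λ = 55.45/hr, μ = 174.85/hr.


ρ = 55.45/174.85 = 0.3171
Wq = ρ/(μ−λ) = 0.3171/(174.85 − 55.45) = 0.3171/119.40 = 0.002656 hr

Final: 0.002656 hr


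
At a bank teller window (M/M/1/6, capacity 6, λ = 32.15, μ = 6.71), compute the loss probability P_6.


ρ = λ/μ = 32.15/6.71 = 4.7914
P_K = (1−ρ)ρ^K/(1−ρ^(K+1)) = (-3.7914·12099.035265)/(1 − 57970.787445)
= -45871.752180/-57969.787445 = 0.791304

Final: 0.791304


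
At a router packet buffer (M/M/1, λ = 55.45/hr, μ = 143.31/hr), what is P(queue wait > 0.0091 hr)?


ρ = 55.45/143.31 = 0.3869
P(Wq > t) = ρ·e^{−(μ−λ)t} = 0.3869·e^{−0.7995}
= 0.3869·0.449542 = 0.173938

Final: 0.173938


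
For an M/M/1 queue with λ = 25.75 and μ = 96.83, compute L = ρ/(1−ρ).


ρ = λ/μ = 25.75/96.83 = 0.2659
L = ρ/(1−ρ) = 0.2659/(1 − 0.2659) = 0.2659/0.7341 = 0.3623

Final: 0.3623


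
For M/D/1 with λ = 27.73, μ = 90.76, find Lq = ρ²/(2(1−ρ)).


ρ = 27.73/90.76 = 0.3055
M/D/1: Lq = ρ²/(2(1−ρ)) = 0.09335/(2·0.6945) = 0.06721

Final: 0.06721


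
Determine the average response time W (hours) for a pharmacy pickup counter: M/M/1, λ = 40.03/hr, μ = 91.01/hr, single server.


W = 1/(μ−λ) = 1/(91.01 − 40.03) = 1/50.98 = 0.01962 hr

Final: 0.01962 hr


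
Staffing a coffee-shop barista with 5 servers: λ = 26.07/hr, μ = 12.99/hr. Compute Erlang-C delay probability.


a = λ/μ = 2.0069; ρ = a/5 = 0.4014
P₀ = 0.133382 (from M/M/c formula)
C(c,a) = [a^c/(c!(1−ρ))]·P₀ = [32.55813/(120·0.5986)]·0.133382
= 0.45324·0.133382 = 0.060455

Final: 0.060455


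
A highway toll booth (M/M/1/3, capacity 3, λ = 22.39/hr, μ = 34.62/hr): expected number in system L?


ρ = 22.39/34.62 = 0.6467
L = ρ[1 − (K+1)ρ^K + Kρ^(K+1)] / [(1−ρ)(1−ρ^(K+1))]
Numerator: 0.6467·(1 − 4·0.270509 + 3·0.174948) = 0.286380
Denominator: (0.3533)·(0.825052) = 0.291461
L = 0.286380/0.291461 = 0.9826

Final: 0.9826


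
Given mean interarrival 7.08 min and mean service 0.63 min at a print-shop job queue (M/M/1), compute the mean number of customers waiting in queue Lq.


λ = 60/7.08 = 8.4746 /hr
μ = 60/0.63 = 95.2381 /hr
ρ = λ/μ = 8.4746/95.2381 = 0.08898
Lq = ρ²/(1−ρ) = 0.007918/0.9110 = 0.008691

Final: 0.008691


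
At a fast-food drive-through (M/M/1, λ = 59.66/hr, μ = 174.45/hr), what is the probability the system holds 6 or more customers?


ρ = 59.66/174.45 = 0.3420
P(N ≥ n) = ρ^n = 0.3420^6 = 0.001600

Final: 0.001600


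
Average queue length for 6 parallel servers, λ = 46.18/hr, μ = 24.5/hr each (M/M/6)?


a = λ/μ = 1.8849; ρ = a/6 = 0.3141
P₀ = 0.151688
Lq = P₀·a^c·ρ / (c!·(1−ρ)²) = 0.151688·44.84635·0.3141/(720·0.47039)
= 0.006310

Final: 0.006310


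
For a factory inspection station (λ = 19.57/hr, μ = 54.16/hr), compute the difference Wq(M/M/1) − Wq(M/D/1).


ρ = 19.57/54.16 = 0.3613
Wq(M/M/1) = ρ/(μ−λ) = 0.3613/34.59 = 0.01045 hr
Wq(M/D/1) = ρ/(2(μ−λ)) = 0.005223 hr
Savings = 0.01045 − 0.005223 = 0.005223 hr

Final: 0.005223 hr


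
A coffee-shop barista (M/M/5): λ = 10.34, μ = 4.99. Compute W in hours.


a = 2.0721; ρ = 0.4144; P₀ = 0.124785
Lq = P₀·a^c·ρ/(c!(1−ρ)²) = 0.04801
Wq = Lq/λ = 0.04801/10.34 = 0.004644 hr
W = Wq + 1/μ = 0.004644 + 0.20040 = 0.20504 hr

Final: 0.20504 hr


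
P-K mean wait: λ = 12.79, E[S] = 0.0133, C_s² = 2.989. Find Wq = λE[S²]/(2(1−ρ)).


ρ = λ·E[S] = 12.79·0.0133 = 0.1701
E[S²] = E[S]²(1+C_s²) = 0.0133²·(1+2.989) = 0.0007056
Wq = λ·E[S²]/(2(1−ρ)) = 12.79·0.0007056/(2·0.8299) = 0.005437 hr

Final: 0.005437 hr


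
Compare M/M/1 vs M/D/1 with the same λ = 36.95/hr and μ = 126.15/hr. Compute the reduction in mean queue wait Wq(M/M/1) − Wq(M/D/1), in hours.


ρ = 36.95/126.15 = 0.2929
Wq(M/M/1) = ρ/(μ−λ) = 0.2929/89.20 = 0.003284 hr
Wq(M/D/1) = ρ/(2(μ−λ)) = 0.001642 hr
Savings = 0.003284 − 0.001642 = 0.001642 hr

Final: 0.001642 hr


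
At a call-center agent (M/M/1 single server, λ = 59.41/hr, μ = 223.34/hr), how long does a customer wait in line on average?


ρ = 59.41/223.34 = 0.2660
Wq = ρ/(μ−λ) = 0.2660/(223.34 − 59.41) = 0.2660/163.93 = 0.001623 hr

Final: 0.001623 hr


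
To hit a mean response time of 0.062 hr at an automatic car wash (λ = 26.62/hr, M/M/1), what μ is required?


W = 1/(μ−λ) ⇒ μ − λ = 1/W = 1/0.062 = 16.1290
μ = λ + 1/W = 26.62 + 16.1290 = 42.7490 per hr

Final: 42.7490 /hr


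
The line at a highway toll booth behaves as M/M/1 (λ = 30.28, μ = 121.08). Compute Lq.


ρ = 30.28/121.08 = 0.2501
Lq = ρ²/(1−ρ) = 0.06254/0.7499 = 0.08340

Final: 0.08340


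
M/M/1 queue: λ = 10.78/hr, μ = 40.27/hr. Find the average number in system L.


ρ = λ/μ = 10.78/40.27 = 0.2677
L = ρ/(1−ρ) = 0.2677/(1 − 0.2677) = 0.2677/0.7323 = 0.3655

Final: 0.3655


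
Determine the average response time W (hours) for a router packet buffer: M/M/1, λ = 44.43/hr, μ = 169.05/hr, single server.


W = 1/(μ−λ) = 1/(169.05 − 44.43) = 1/124.62 = 0.008024 hr

Final: 0.008024 hr


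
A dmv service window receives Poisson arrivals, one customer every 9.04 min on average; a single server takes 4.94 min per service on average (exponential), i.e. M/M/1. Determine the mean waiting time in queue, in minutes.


λ = 60/9.04 = 6.6372 /hr
μ = 60/4.94 = 12.1457 /hr
ρ = λ/μ = 6.6372/12.1457 = 0.5465
Wq = ρ/(μ−λ) = 0.5465/(12.1457−6.6372) = 0.09920 hr
In minutes: 0.09920·60 = 5.952 min

Final: 5.952 min


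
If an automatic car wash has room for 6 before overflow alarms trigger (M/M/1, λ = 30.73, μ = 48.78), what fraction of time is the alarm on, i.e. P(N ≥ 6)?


ρ = 30.73/48.78 = 0.6300
P(N ≥ n) = ρ^n = 0.6300^6 = 0.062506

Final: 0.062506


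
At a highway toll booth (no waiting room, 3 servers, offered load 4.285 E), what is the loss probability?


B(c,a) = (a^c/c!) / Σ_{k=0}^{c} a^k/k!
a^3/3! = 13.112975
Σ terms (k=0..3): 1.00000 + 4.28500 + 9.18061 + 13.11297 = 27.578587
B = 13.112975/27.578587 = 0.475477

Final: 0.475477


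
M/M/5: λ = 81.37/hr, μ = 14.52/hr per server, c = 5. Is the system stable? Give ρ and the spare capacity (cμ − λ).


Total capacity cμ = 5·14.52 = 72.60/hr
ρ = λ/(cμ) = 81.37/72.60 = 1.1208
Stable ⇔ ρ < 1: NO
Spare capacity = cμ − λ = 72.60 − 81.37 = -8.77/hr

Final: ρ = 1.1208; unstable; margin = -8.77/hr


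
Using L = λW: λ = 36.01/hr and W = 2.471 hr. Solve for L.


L = λW = 36.01·2.471 = 88.9807

Final: 88.9807


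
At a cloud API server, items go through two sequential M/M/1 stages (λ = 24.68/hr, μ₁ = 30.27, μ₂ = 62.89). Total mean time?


Each node sees arrival rate λ = 24.68/hr (tandem ⇒ throughput preserved).
W₁ = 1/(μ₁−λ) = 1/(30.27−24.68) = 0.17889 hr
W₂ = 1/(μ₂−λ) = 1/(62.89−24.68) = 0.02617 hr
W_total = W₁ + W₂ = 0.17889 + 0.02617 = 0.20506 hr

Final: 0.20506 hr


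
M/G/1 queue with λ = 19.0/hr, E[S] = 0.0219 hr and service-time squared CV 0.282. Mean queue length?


ρ = λ·E[S] = 19.0·0.0219 = 0.4161
Lq = ρ²(1+C_s²)/(2(1−ρ)) = 0.1731·(1+0.282)/(2·0.5839)
= 0.1731·1.2820/1.1678 = 0.19007

Final: 0.19007


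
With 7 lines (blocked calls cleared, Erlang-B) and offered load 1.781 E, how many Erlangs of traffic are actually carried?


B(7,1.781) = 0.001901 (Erlang-B)
Carried load = a(1 − B) = 1.781·(1 − 0.001901) = 1.781·0.998099 = 1.7776 E

Final: 1.7776 Erlangs


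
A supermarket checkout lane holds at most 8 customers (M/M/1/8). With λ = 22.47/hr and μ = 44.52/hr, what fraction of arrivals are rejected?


ρ = λ/μ = 22.47/44.52 = 0.5047
P_K = (1−ρ)ρ^K/(1−ρ^(K+1)) = (0.4953·0.004211)/(1 − 0.002125)
= 0.002086/0.997875 = 0.002090

Final: 0.002090


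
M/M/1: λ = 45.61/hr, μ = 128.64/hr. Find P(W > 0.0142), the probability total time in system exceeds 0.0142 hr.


W ~ Exponential(μ−λ) for M/M/1.
μ − λ = 128.64 − 45.61 = 83.0300
P(W > t) = e^{−(μ−λ)t} = e^{−1.1790} = 0.307578

Final: 0.307578


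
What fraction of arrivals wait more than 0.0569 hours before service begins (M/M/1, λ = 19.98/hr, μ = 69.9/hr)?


ρ = 19.98/69.9 = 0.2858
P(Wq > t) = ρ·e^{−(μ−λ)t} = 0.2858·e^{−2.8404}
= 0.2858·0.058399 = 0.016693

Final: 0.016693


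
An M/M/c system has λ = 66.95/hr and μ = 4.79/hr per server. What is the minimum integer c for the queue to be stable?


Stability requires cμ > λ ⇔ c > λ/μ.
λ/μ = 66.95/4.79 = 13.9770
Minimum integer c = ⌊13.9770⌋ + 1 = 14
Check: 14·4.79 = 67.06 > 66.95, while 13·4.79 = 62.27 ≤ 66.95

Final: 14 servers


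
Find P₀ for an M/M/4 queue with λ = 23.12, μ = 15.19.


a = λ/μ = 23.12/15.19 = 1.5221; ρ = a/c = 0.3805
Σ_{k=0}^{3} a^k/k! (terms k=0..3) = 1.00000 + 1.52205 + 1.15832 + 0.58768 = 4.26806
Tail: a^4/(4!(1−ρ)) = 5.36686/(24·0.6195) = 0.36098
P₀ = 1/(4.26806 + 0.36098) = 1/4.62903 = 0.216028

Final: 0.216028


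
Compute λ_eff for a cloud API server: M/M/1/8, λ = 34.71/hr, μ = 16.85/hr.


ρ = 2.0599; P_K = (1−ρ)ρ^8/(1−ρ^9) = 0.515321
λ_eff = λ(1 − P_K) = 34.71·(1 − 0.515321) = 34.71·0.484679 = 16.8232 /hr

Final: 16.8232 /hr


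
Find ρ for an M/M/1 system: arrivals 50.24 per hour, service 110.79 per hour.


ρ = λ/μ = 50.24/110.79 = 0.4535

Final: 0.4535


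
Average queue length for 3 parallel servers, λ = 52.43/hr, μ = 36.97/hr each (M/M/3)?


a = λ/μ = 1.4182; ρ = a/3 = 0.4727
P₀ = 0.231194
Lq = P₀·a^c·ρ / (c!·(1−ρ)²) = 0.231194·2.85227·0.4727/(6·0.27802)
= 0.18688

Final: 0.18688


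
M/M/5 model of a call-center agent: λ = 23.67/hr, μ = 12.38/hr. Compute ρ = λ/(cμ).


ρ = λ/(cμ) = 23.67/(5·12.38) = 23.67/61.90 = 0.3824

Final: 0.3824


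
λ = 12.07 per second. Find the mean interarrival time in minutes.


Mean interarrival time = 1/λ = 1/12.07 second = 0.08285 second
In minutes: 0.08285 × 0.0166667 = 0.001381 min

Final: 0.001381 min


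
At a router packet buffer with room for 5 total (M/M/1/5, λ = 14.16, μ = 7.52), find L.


ρ = 14.16/7.52 = 1.8830
L = ρ[1 − (K+1)ρ^K + Kρ^(K+1)] / [(1−ρ)(1−ρ^(K+1))]
Numerator: 1.8830·(1 − 6·23.671570 + 5·44.573063) = 154.095246
Denominator: (-0.8830)·(-43.573063) = 38.474087
L = 154.095246/38.474087 = 4.0052

Final: 4.0052


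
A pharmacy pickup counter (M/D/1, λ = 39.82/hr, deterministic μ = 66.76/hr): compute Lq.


ρ = 39.82/66.76 = 0.5965
M/D/1: Lq = ρ²/(2(1−ρ)) = 0.3558/(2·0.4035) = 0.44082

Final: 0.44082


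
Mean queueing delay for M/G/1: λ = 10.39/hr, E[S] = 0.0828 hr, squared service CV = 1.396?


ρ = λ·E[S] = 10.39·0.0828 = 0.8603
E[S²] = E[S]²(1+C_s²) = 0.0828²·(1+1.396) = 0.016427
Wq = λ·E[S²]/(2(1−ρ)) = 10.39·0.016427/(2·0.1397) = 0.61082 hr

Final: 0.61082 hr


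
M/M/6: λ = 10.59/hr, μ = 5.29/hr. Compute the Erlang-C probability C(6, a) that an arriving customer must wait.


a = λ/μ = 2.0019; ρ = a/6 = 0.3336
P₀ = 0.134879 (from M/M/c formula)
C(c,a) = [a^c/(c!(1−ρ))]·P₀ = [64.36381/(720·0.6664)]·0.134879
= 0.13415·0.134879 = 0.018095

Final: 0.018095


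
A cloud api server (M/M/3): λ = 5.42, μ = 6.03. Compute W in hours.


a = 0.8988; ρ = 0.2996; P₀ = 0.403942
Lq = P₀·a^c·ρ/(c!(1−ρ)²) = 0.02986
Wq = Lq/λ = 0.02986/5.42 = 0.005509 hr
W = Wq + 1/μ = 0.005509 + 0.16584 = 0.17135 hr

Final: 0.17135 hr


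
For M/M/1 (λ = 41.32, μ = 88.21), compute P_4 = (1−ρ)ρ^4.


ρ = 41.32/88.21 = 0.4684
P_n = (1−ρ)·ρ^n = (1 − 0.4684)·0.4684^4 = 0.5316·0.048147 = 0.025594

Final: 0.025594


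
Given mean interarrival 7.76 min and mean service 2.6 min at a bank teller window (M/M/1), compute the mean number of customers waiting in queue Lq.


λ = 60/7.76 = 7.7320 /hr
μ = 60/2.6 = 23.0769 /hr
ρ = λ/μ = 7.7320/23.0769 = 0.3351
Lq = ρ²/(1−ρ) = 0.1123/0.6649 = 0.1688

Final: 0.1688


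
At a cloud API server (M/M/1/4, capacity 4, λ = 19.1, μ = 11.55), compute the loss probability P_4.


ρ = λ/μ = 19.1/11.55 = 1.6537
P_K = (1−ρ)ρ^K/(1−ρ^(K+1)) = (-0.6537·7.478346)/(1 − 12.366788)
= -4.888442/-11.366788 = 0.430064

Final: 0.430064


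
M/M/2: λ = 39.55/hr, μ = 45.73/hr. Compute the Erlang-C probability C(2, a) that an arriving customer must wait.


a = λ/μ = 0.8649; ρ = a/2 = 0.4324
P₀ = 0.396229 (from M/M/c formula)
C(c,a) = [a^c/(c!(1−ρ))]·P₀ = [0.74798/(2·0.5676)]·0.396229
= 0.65893·0.396229 = 0.261088

Final: 0.261088


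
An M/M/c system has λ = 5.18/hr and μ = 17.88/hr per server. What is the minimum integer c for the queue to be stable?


Stability requires cμ > λ ⇔ c > λ/μ.
λ/μ = 5.18/17.88 = 0.2897
Minimum integer c = ⌊0.2897⌋ + 1 = 1
Check: 1·17.88 = 17.88 > 5.18, while 0·17.88 = 0.00 ≤ 5.18

Final: 1 servers


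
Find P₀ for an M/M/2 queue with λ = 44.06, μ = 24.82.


a = λ/μ = 44.06/24.82 = 1.7752; ρ = a/c = 0.8876
Σ_{k=0}^{1} a^k/k! (terms k=0..1) = 1.00000 + 1.77518 = 2.77518
Tail: a^2/(2!(1−ρ)) = 3.15127/(2·0.1124) = 14.01693
P₀ = 1/(2.77518 + 14.01693) = 1/16.79211 = 0.059552

Final: 0.059552


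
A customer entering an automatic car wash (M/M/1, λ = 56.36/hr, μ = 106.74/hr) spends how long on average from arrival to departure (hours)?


W = 1/(μ−λ) = 1/(106.74 − 56.36) = 1/50.38 = 0.01985 hr

Final: 0.01985 hr


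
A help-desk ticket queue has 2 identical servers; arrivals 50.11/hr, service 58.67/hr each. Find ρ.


ρ = λ/(cμ) = 50.11/(2·58.67) = 50.11/117.34 = 0.4270

Final: 0.4270


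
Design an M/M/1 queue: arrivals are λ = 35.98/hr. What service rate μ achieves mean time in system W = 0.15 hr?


W = 1/(μ−λ) ⇒ μ − λ = 1/W = 1/0.15 = 6.6667
μ = λ + 1/W = 35.98 + 6.6667 = 42.6467 per hr

Final: 42.6467 /hr


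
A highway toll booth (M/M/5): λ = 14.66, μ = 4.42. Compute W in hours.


a = 3.3167; ρ = 0.6633; P₀ = 0.032387
Lq = P₀·a^c·ρ/(c!(1−ρ)²) = 0.63406
Wq = Lq/λ = 0.63406/14.66 = 0.04325 hr
W = Wq + 1/μ = 0.04325 + 0.22624 = 0.26950 hr

Final: 0.26950 hr


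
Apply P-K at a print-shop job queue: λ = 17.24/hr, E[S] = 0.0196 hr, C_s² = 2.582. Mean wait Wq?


ρ = λ·E[S] = 17.24·0.0196 = 0.3379
E[S²] = E[S]²(1+C_s²) = 0.0196²·(1+2.582) = 0.001376
Wq = λ·E[S²]/(2(1−ρ)) = 17.24·0.001376/(2·0.6621) = 0.01792 hr

Final: 0.01792 hr


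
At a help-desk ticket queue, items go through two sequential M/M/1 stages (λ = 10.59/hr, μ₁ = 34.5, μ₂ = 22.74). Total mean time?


Each node sees arrival rate λ = 10.59/hr (tandem ⇒ throughput preserved).
W₁ = 1/(μ₁−λ) = 1/(34.5−10.59) = 0.04182 hr
W₂ = 1/(μ₂−λ) = 1/(22.74−10.59) = 0.08230 hr
W_total = W₁ + W₂ = 0.04182 + 0.08230 = 0.12413 hr

Final: 0.12413 hr


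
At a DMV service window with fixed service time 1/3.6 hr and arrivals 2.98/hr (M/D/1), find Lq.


ρ = 2.98/3.6 = 0.8278
M/D/1: Lq = ρ²/(2(1−ρ)) = 0.6852/(2·0.1722) = 1.98934

Final: 1.98934


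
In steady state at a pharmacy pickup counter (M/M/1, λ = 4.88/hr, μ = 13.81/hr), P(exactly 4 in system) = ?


ρ = 4.88/13.81 = 0.3534
P_n = (1−ρ)·ρ^n = (1 − 0.3534)·0.3534^4 = 0.6466·0.015592 = 0.010082

Final: 0.010082


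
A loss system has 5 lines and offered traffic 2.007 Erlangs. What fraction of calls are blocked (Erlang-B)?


B(c,a) = (a^c/c!) / Σ_{k=0}^{c} a^k/k!
a^5/5! = 0.271366
Σ terms (k=0..5): 1.00000 + 2.00700 + 2.01402 + 1.34738 + 0.67605 + 0.27137 = 7.315822
B = 0.271366/7.315822 = 0.037093

Final: 0.037093


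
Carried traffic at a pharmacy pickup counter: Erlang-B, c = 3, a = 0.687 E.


B(3,0.687) = 0.027334 (Erlang-B)
Carried load = a(1 − B) = 0.687·(1 − 0.027334) = 0.687·0.972666 = 0.6682 E

Final: 0.6682 Erlangs


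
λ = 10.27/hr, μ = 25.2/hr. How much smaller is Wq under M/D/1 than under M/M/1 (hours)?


ρ = 10.27/25.2 = 0.4075
Wq(M/M/1) = ρ/(μ−λ) = 0.4075/14.93 = 0.02730 hr
Wq(M/D/1) = ρ/(2(μ−λ)) = 0.01365 hr
Savings = 0.02730 − 0.01365 = 0.01365 hr

Final: 0.01365 hr


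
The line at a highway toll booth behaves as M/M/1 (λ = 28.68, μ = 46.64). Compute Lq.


ρ = 28.68/46.64 = 0.6149
Lq = ρ²/(1−ρ) = 0.3781/0.3851 = 0.9820

Final: 0.9820


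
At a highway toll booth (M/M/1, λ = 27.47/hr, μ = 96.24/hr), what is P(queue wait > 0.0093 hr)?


ρ = 27.47/96.24 = 0.2854
P(Wq > t) = ρ·e^{−(μ−λ)t} = 0.2854·e^{−0.6396}
= 0.2854·0.527524 = 0.150572

Final: 0.150572


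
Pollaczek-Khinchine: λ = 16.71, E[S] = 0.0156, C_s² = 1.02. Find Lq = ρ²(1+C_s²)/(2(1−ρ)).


ρ = λ·E[S] = 16.71·0.0156 = 0.2607
Lq = ρ²(1+C_s²)/(2(1−ρ)) = 0.06795·(1+1.02)/(2·0.7393)
= 0.06795·2.0200/1.4786 = 0.09283

Final: 0.09283


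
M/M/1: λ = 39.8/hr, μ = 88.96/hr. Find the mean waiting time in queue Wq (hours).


ρ = 39.8/88.96 = 0.4474
Wq = ρ/(μ−λ) = 0.4474/(88.96 − 39.8) = 0.4474/49.16 = 0.009101 hr

Final: 0.009101 hr


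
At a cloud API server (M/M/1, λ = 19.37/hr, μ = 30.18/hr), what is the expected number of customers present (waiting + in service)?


ρ = λ/μ = 19.37/30.18 = 0.6418
L = ρ/(1−ρ) = 0.6418/(1 − 0.6418) = 0.6418/0.3582 = 1.7919

Final: 1.7919


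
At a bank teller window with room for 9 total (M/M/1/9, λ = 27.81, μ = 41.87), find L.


ρ = 27.81/41.87 = 0.6642
L = ρ[1 − (K+1)ρ^K + Kρ^(K+1)] / [(1−ρ)(1−ρ^(K+1))]
Numerator: 0.6642·(1 − 10·0.025158 + 9·0.016710) = 0.596987
Denominator: (0.3358)·(0.983290) = 0.330190
L = 0.596987/0.330190 = 1.8080

Final: 1.8080


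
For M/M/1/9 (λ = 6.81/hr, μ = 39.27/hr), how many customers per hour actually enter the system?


ρ = 0.1734; P_K = (1−ρ)ρ^9/(1−ρ^10) = 0.0000001172
λ_eff = λ(1 − P_K) = 6.81·(1 − 0.0000001172) = 6.81·1.000000 = 6.8100 /hr

Final: 6.8100 /hr


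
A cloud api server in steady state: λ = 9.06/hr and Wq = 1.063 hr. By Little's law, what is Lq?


Lq = λWq = 9.06·1.063 = 9.6308

Final: 9.6308


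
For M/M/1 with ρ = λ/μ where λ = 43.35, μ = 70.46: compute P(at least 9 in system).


ρ = 43.35/70.46 = 0.6152
P(N ≥ n) = ρ^n = 0.6152^9 = 0.012630

Final: 0.012630


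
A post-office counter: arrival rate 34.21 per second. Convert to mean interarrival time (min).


Mean interarrival time = 1/λ = 1/34.21 second = 0.02923 second
In minutes: 0.02923 × 0.0166667 = 0.0004872 min

Final: 0.0004872 min


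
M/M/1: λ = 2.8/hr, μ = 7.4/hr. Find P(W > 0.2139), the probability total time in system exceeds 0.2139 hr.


W ~ Exponential(μ−λ) for M/M/1.
μ − λ = 7.4 − 2.8 = 4.6000
P(W > t) = e^{−(μ−λ)t} = e^{−0.9839} = 0.373835

Final: 0.373835


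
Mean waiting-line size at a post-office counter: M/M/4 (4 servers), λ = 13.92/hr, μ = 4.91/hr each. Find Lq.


a = λ/μ = 2.8350; ρ = a/4 = 0.7088
P₀ = 0.047862
Lq = P₀·a^c·ρ / (c!·(1−ρ)²) = 0.047862·64.59977·0.7088/(24·0.08482)
= 1.07646

Final: 1.07646


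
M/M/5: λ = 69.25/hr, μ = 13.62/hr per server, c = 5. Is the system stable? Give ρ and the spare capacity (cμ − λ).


Total capacity cμ = 5·13.62 = 68.10/hr
ρ = λ/(cμ) = 69.25/68.10 = 1.0169
Stable ⇔ ρ < 1: NO
Spare capacity = cμ − λ = 68.10 − 69.25 = -1.15/hr

Final: ρ = 1.0169; unstable; margin = -1.15/hr


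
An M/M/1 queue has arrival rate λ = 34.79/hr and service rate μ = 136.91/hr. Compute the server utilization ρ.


ρ = λ/μ = 34.79/136.91 = 0.2541

Final: 0.2541


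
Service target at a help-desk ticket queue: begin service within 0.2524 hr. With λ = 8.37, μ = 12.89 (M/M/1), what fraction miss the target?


ρ = 8.37/12.89 = 0.6493
P(Wq > t) = ρ·e^{−(μ−λ)t} = 0.6493·e^{−1.1408}
= 0.6493·0.319548 = 0.207495

Final: 0.207495


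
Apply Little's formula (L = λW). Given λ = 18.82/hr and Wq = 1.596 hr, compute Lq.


Lq = λWq = 18.82·1.596 = 30.0367

Final: 30.0367


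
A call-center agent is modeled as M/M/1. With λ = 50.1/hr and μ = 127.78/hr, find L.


ρ = λ/μ = 50.1/127.78 = 0.3921
L = ρ/(1−ρ) = 0.3921/(1 − 0.3921) = 0.3921/0.6079 = 0.6450

Final: 0.6450


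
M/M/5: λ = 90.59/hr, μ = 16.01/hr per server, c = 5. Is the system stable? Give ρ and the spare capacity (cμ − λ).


Total capacity cμ = 5·16.01 = 80.05/hr
ρ = λ/(cμ) = 90.59/80.05 = 1.1317
Stable ⇔ ρ < 1: NO
Spare capacity = cμ − λ = 80.05 − 90.59 = -10.54/hr

Final: ρ = 1.1317; unstable; margin = -10.54/hr


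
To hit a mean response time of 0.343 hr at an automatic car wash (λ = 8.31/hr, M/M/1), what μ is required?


W = 1/(μ−λ) ⇒ μ − λ = 1/W = 1/0.343 = 2.9155
μ = λ + 1/W = 8.31 + 2.9155 = 11.2255 per hr

Final: 11.2255 /hr


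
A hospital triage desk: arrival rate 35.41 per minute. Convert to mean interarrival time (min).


Mean interarrival time = 1/λ = 1/35.41 minute = 0.02824 minute
In minutes: 0.02824 × 1 = 0.02824 min

Final: 0.02824 min


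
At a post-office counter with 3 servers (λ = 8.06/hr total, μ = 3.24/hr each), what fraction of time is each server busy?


ρ = λ/(cμ) = 8.06/(3·3.24) = 8.06/9.72 = 0.8292

Final: 0.8292


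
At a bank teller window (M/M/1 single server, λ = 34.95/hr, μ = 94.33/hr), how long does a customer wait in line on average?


ρ = 34.95/94.33 = 0.3705
Wq = ρ/(μ−λ) = 0.3705/(94.33 − 34.95) = 0.3705/59.38 = 0.006240 hr

Final: 0.006240 hr


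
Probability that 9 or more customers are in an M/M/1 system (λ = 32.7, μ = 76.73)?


ρ = 32.7/76.73 = 0.4262
P(N ≥ n) = ρ^n = 0.4262^9 = 0.0004637

Final: 0.0004637


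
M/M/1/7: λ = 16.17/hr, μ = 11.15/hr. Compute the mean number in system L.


ρ = 16.17/11.15 = 1.4502
L = ρ[1 − (K+1)ρ^K + Kρ^(K+1)] / [(1−ρ)(1−ρ^(K+1))]
Numerator: 1.4502·(1 − 8·13.491060 + 7·19.565062) = 43.545814
Denominator: (-0.4502)·(-18.565062) = 8.358440
L = 43.545814/8.358440 = 5.2098

Final: 5.2098


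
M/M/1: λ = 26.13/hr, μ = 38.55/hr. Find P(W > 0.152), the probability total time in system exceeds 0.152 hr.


W ~ Exponential(μ−λ) for M/M/1.
μ − λ = 38.55 − 26.13 = 12.4200
P(W > t) = e^{−(μ−λ)t} = e^{−1.8878} = 0.151398

Final: 0.151398


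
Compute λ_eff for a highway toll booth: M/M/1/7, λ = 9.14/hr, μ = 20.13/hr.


ρ = 0.4540; P_K = (1−ρ)ρ^7/(1−ρ^8) = 0.002176
λ_eff = λ(1 − P_K) = 9.14·(1 − 0.002176) = 9.14·0.997824 = 9.1201 /hr

Final: 9.1201 /hr


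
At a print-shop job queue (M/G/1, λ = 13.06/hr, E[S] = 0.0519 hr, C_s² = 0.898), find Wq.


ρ = λ·E[S] = 13.06·0.0519 = 0.6778
E[S²] = E[S]²(1+C_s²) = 0.0519²·(1+0.898) = 0.005112
Wq = λ·E[S²]/(2(1−ρ)) = 13.06·0.005112/(2·0.3222) = 0.10362 hr

Final: 0.10362 hr


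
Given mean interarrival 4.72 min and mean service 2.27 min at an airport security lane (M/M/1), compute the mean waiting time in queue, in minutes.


λ = 60/4.72 = 12.7119 /hr
μ = 60/2.27 = 26.4317 /hr
ρ = λ/μ = 12.7119/26.4317 = 0.4809
Wq = ρ/(μ−λ) = 0.4809/(26.4317−12.7119) = 0.03505 hr
In minutes: 0.03505·60 = 2.103 min

Final: 2.103 min


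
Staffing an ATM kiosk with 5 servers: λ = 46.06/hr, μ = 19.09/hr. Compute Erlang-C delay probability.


a = λ/μ = 2.4128; ρ = a/5 = 0.4826
P₀ = 0.087769 (from M/M/c formula)
C(c,a) = [a^c/(c!(1−ρ))]·P₀ = [81.76925/(120·0.5174)]·0.087769
= 1.31688·0.087769 = 0.115581

Final: 0.115581


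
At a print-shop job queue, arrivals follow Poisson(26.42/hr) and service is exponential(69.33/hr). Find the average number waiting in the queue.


ρ = 26.42/69.33 = 0.3811
Lq = ρ²/(1−ρ) = 0.1452/0.6189 = 0.2346

Final: 0.2346


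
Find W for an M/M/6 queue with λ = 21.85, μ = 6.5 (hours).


a = 3.3615; ρ = 0.5603; P₀ = 0.033561
Lq = P₀·a^c·ρ/(c!(1−ρ)²) = 0.19486
Wq = Lq/λ = 0.19486/21.85 = 0.008918 hr
W = Wq + 1/μ = 0.008918 + 0.15385 = 0.16276 hr

Final: 0.16276 hr


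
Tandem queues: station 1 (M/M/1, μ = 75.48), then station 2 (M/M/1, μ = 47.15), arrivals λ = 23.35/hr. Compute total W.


Each node sees arrival rate λ = 23.35/hr (tandem ⇒ throughput preserved).
W₁ = 1/(μ₁−λ) = 1/(75.48−23.35) = 0.01918 hr
W₂ = 1/(μ₂−λ) = 1/(47.15−23.35) = 0.04202 hr
W_total = W₁ + W₂ = 0.01918 + 0.04202 = 0.06120 hr

Final: 0.06120 hr


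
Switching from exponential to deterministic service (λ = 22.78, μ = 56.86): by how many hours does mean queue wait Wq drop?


ρ = 22.78/56.86 = 0.4006
Wq(M/M/1) = ρ/(μ−λ) = 0.4006/34.08 = 0.01176 hr
Wq(M/D/1) = ρ/(2(μ−λ)) = 0.005878 hr
Savings = 0.01176 − 0.005878 = 0.005878 hr

Final: 0.005878 hr


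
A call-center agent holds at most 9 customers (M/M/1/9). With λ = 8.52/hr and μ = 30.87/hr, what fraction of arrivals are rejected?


ρ = λ/μ = 8.52/30.87 = 0.2760
P_K = (1−ρ)ρ^K/(1−ρ^(K+1)) = (0.7240·0.000009292)/(1 − 0.000002565)
= 0.000006728/0.999997 = 0.000006728

Final: 0.000006728


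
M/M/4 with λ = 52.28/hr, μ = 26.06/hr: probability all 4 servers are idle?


a = λ/μ = 52.28/26.06 = 2.0061; ρ = a/c = 0.5015
Σ_{k=0}^{3} a^k/k! (terms k=0..3) = 1.00000 + 2.00614 + 2.01230 + 1.34565 = 6.36409
Tail: a^4/(4!(1−ρ)) = 16.19738/(24·0.4985) = 1.35394
P₀ = 1/(6.36409 + 1.35394) = 1/7.71803 = 0.129567

Final: 0.129567


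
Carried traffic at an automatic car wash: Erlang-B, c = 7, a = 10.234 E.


B(7,10.234) = 0.419328 (Erlang-B)
Carried load = a(1 − B) = 10.234·(1 − 0.419328) = 10.234·0.580672 = 5.9426 E

Final: 5.9426 Erlangs


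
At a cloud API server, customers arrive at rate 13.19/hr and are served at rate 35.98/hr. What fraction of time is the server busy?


ρ = λ/μ = 13.19/35.98 = 0.3666

Final: 0.3666


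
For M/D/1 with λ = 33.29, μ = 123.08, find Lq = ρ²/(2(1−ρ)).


ρ = 33.29/123.08 = 0.2705
M/D/1: Lq = ρ²/(2(1−ρ)) = 0.07316/(2·0.7295) = 0.05014

Final: 0.05014


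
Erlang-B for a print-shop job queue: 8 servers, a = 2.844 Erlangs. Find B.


B(c,a) = (a^c/c!) / Σ_{k=0}^{c} a^k/k!
a^8/8! = 0.106149
Σ terms (k=0..8): 1.00000 + 2.84400 + 4.04417 + 3.83387 + 2.72588 + 1.55048 + 0.73493 + 0.29859 + 0.10615 = 17.138072
B = 0.106149/17.138072 = 0.006194

Final: 0.006194


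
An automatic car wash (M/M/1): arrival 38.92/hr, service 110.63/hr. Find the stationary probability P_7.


ρ = 38.92/110.63 = 0.3518
P_n = (1−ρ)·ρ^n = (1 − 0.3518)·0.3518^7 = 0.6482·0.0006670 = 0.0004323

Final: 0.0004323


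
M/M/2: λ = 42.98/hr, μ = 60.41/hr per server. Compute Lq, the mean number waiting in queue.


a = λ/μ = 0.7115; ρ = a/2 = 0.3557
P₀ = 0.475214
Lq = P₀·a^c·ρ / (c!·(1−ρ)²) = 0.475214·0.50619·0.3557/(2·0.41508)
= 0.10308

Final: 0.10308


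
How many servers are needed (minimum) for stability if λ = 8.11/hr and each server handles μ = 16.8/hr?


Stability requires cμ > λ ⇔ c > λ/μ.
λ/μ = 8.11/16.8 = 0.4827
Minimum integer c = ⌊0.4827⌋ + 1 = 1
Check: 1·16.8 = 16.80 > 8.11, while 0·16.8 = 0.00 ≤ 8.11

Final: 1 servers


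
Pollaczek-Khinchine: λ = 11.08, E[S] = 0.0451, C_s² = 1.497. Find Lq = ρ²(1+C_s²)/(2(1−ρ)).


ρ = λ·E[S] = 11.08·0.0451 = 0.4997
Lq = ρ²(1+C_s²)/(2(1−ρ)) = 0.2497·(1+1.497)/(2·0.5003)
= 0.2497·2.4970/1.0006 = 0.62316

Final: 0.62316


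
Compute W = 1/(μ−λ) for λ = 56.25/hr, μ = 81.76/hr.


W = 1/(μ−λ) = 1/(81.76 − 56.25) = 1/25.51 = 0.03920 hr

Final: 0.03920 hr


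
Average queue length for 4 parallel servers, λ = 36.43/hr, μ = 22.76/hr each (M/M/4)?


a = λ/μ = 1.6006; ρ = a/4 = 0.4002
P₀ = 0.199164
Lq = P₀·a^c·ρ / (c!·(1−ρ)²) = 0.199164·6.56368·0.4002/(24·0.35982)
= 0.06058

Final: 0.06058


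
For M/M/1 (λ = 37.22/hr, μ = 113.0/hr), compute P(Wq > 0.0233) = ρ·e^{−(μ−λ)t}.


ρ = 37.22/113.0 = 0.3294
P(Wq > t) = ρ·e^{−(μ−λ)t} = 0.3294·e^{−1.7657}
= 0.3294·0.171071 = 0.056348

Final: 0.056348


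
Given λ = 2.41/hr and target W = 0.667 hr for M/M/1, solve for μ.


W = 1/(μ−λ) ⇒ μ − λ = 1/W = 1/0.667 = 1.4993
μ = λ + 1/W = 2.41 + 1.4993 = 3.9093 per hr

Final: 3.9093 /hr


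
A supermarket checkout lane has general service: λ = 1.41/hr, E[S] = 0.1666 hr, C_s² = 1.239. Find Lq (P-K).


ρ = λ·E[S] = 1.41·0.1666 = 0.2349
Lq = ρ²(1+C_s²)/(2(1−ρ)) = 0.05518·(1+1.239)/(2·0.7651)
= 0.05518·2.2390/1.5302 = 0.08074

Final: 0.08074


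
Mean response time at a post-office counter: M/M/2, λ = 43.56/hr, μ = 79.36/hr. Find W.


a = 0.5489; ρ = 0.2744; P₀ = 0.569310
Lq = P₀·a^c·ρ/(c!(1−ρ)²) = 0.04471
Wq = Lq/λ = 0.04471/43.56 = 0.001026 hr
W = Wq + 1/μ = 0.001026 + 0.01260 = 0.01363 hr

Final: 0.01363 hr


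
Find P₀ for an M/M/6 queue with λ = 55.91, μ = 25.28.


a = λ/μ = 55.91/25.28 = 2.2116; ρ = a/c = 0.3686
Σ_{k=0}^{5} a^k/k! (terms k=0..5) = 1.00000 + 2.21163 + 2.44565 + 1.80296 + 0.99687 + 0.44094 = 8.89805
Tail: a^6/(6!(1−ρ)) = 117.02389/(720·0.6314) = 0.25742
P₀ = 1/(8.89805 + 0.25742) = 1/9.15547 = 0.109224

Final: 0.109224


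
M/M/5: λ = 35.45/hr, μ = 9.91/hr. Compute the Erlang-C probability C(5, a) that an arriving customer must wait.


a = λ/μ = 3.5772; ρ = a/5 = 0.7154
P₀ = 0.023485 (from M/M/c formula)
C(c,a) = [a^c/(c!(1−ρ))]·P₀ = [585.75085/(120·0.2846)]·0.023485
= 17.15364·0.023485 = 0.402848

Final: 0.402848


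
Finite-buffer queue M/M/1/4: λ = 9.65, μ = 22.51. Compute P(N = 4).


ρ = λ/μ = 9.65/22.51 = 0.4287
P_K = (1−ρ)ρ^K/(1−ρ^(K+1)) = (0.5713·0.033776)/(1 − 0.014480)
= 0.019296/0.985520 = 0.019580

Final: 0.019580


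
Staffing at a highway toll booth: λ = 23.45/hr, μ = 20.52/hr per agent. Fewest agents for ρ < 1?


Stability requires cμ > λ ⇔ c > λ/μ.
λ/μ = 23.45/20.52 = 1.1428
Minimum integer c = ⌊1.1428⌋ + 1 = 2
Check: 2·20.52 = 41.04 > 23.45, while 1·20.52 = 20.52 ≤ 23.45

Final: 2 servers


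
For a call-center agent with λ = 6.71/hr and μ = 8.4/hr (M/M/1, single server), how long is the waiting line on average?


ρ = 6.71/8.4 = 0.7988
Lq = ρ²/(1−ρ) = 0.6381/0.2012 = 3.1716

Final: 3.1716


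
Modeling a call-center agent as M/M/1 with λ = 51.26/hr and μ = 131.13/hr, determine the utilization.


ρ = λ/μ = 51.26/131.13 = 0.3909

Final: 0.3909


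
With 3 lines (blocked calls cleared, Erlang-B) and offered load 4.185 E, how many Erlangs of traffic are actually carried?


B(3,4.185) = 0.467010 (Erlang-B)
Carried load = a(1 − B) = 4.185·(1 − 0.467010) = 4.185·0.532990 = 2.2306 E

Final: 2.2306 Erlangs


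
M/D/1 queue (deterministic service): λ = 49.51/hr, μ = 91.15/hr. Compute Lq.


ρ = 49.51/91.15 = 0.5432
M/D/1: Lq = ρ²/(2(1−ρ)) = 0.2950/(2·0.4568) = 0.32292

Final: 0.32292


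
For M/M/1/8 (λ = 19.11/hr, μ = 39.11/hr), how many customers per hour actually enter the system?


ρ = 0.4886; P_K = (1−ρ)ρ^8/(1−ρ^9) = 0.001664
λ_eff = λ(1 − P_K) = 19.11·(1 − 0.001664) = 19.11·0.998336 = 19.0782 /hr

Final: 19.0782 /hr


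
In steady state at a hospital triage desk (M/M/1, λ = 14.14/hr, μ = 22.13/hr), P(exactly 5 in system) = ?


ρ = 14.14/22.13 = 0.6390
P_n = (1−ρ)·ρ^n = (1 − 0.6390)·0.6390^5 = 0.3610·0.106498 = 0.038451

Final: 0.038451


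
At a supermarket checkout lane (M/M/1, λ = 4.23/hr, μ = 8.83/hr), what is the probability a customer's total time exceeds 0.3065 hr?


W ~ Exponential(μ−λ) for M/M/1.
μ − λ = 8.83 − 4.23 = 4.6000
P(W > t) = e^{−(μ−λ)t} = e^{−1.4099} = 0.244168

Final: 0.244168


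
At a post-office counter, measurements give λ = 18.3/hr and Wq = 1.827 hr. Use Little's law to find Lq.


Lq = λWq = 18.3·1.827 = 33.4341

Final: 33.4341


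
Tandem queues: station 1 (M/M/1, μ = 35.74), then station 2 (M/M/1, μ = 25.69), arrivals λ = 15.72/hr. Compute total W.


Each node sees arrival rate λ = 15.72/hr (tandem ⇒ throughput preserved).
W₁ = 1/(μ₁−λ) = 1/(35.74−15.72) = 0.04995 hr
W₂ = 1/(μ₂−λ) = 1/(25.69−15.72) = 0.10030 hr
W_total = W₁ + W₂ = 0.04995 + 0.10030 = 0.15025 hr

Final: 0.15025 hr


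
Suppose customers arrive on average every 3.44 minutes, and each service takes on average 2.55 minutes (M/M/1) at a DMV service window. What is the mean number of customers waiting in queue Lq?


λ = 60/3.44 = 17.4419 /hr
μ = 60/2.55 = 23.5294 /hr
ρ = λ/μ = 17.4419/23.5294 = 0.7413
Lq = ρ²/(1−ρ) = 0.5495/0.2587 = 2.1239

Final: 2.1239


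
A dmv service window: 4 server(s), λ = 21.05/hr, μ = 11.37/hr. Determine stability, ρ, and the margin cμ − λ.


Total capacity cμ = 4·11.37 = 45.48/hr
ρ = λ/(cμ) = 21.05/45.48 = 0.4628
Stable ⇔ ρ < 1: YES
Spare capacity = cμ − λ = 45.48 − 21.05 = 24.43/hr

Final: ρ = 0.4628; stable; margin = 24.43/hr


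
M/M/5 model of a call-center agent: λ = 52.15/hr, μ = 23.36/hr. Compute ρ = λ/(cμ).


ρ = λ/(cμ) = 52.15/(5·23.36) = 52.15/116.80 = 0.4465

Final: 0.4465


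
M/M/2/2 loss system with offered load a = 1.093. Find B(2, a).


B(c,a) = (a^c/c!) / Σ_{k=0}^{c} a^k/k!
a^2/2! = 0.597324
Σ terms (k=0..2): 1.00000 + 1.09300 + 0.59732 = 2.690325
B = 0.597324/2.690325 = 0.222027

Final: 0.222027


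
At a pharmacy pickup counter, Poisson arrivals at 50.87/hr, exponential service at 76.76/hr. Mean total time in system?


W = 1/(μ−λ) = 1/(76.76 − 50.87) = 1/25.89 = 0.03862 hr

Final: 0.03862 hr


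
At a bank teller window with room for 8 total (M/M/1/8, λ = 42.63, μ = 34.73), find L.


ρ = 42.63/34.73 = 1.2275
L = ρ[1 − (K+1)ρ^K + Kρ^(K+1)] / [(1−ρ)(1−ρ^(K+1))]
Numerator: 1.2275·(1 − 9·5.153288 + 8·6.325501) = 6.412814
Denominator: (-0.2275)·(-5.325501) = 1.211387
L = 6.412814/1.211387 = 5.2938

Final: 5.2938


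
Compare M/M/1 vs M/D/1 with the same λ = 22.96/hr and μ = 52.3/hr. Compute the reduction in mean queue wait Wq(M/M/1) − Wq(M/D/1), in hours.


ρ = 22.96/52.3 = 0.4390
Wq(M/M/1) = ρ/(μ−λ) = 0.4390/29.34 = 0.01496 hr
Wq(M/D/1) = ρ/(2(μ−λ)) = 0.007481 hr
Savings = 0.01496 − 0.007481 = 0.007481 hr

Final: 0.007481 hr


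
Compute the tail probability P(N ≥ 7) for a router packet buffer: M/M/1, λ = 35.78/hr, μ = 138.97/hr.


ρ = 35.78/138.97 = 0.2575
P(N ≥ n) = ρ^n = 0.2575^7 = 0.00007500

Final: 0.00007500


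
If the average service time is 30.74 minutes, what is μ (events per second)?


μ = 1/(service time) in consistent units.
1 second = 0.0166667 min, so μ = 0.0166667/30.74 = 0.0005422 per second

Final: 0.0005422 /sec


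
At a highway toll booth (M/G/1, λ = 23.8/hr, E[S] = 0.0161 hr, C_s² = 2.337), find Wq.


ρ = λ·E[S] = 23.8·0.0161 = 0.3832
E[S²] = E[S]²(1+C_s²) = 0.0161²·(1+2.337) = 0.0008650
Wq = λ·E[S²]/(2(1−ρ)) = 23.8·0.0008650/(2·0.6168) = 0.01669 hr

Final: 0.01669 hr


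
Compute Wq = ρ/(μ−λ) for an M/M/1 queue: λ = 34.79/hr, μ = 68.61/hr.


ρ = 34.79/68.61 = 0.5071
Wq = ρ/(μ−λ) = 0.5071/(68.61 − 34.79) = 0.5071/33.82 = 0.01499 hr

Final: 0.01499 hr


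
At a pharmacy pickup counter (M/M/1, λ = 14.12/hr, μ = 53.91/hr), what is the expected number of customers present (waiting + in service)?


ρ = λ/μ = 14.12/53.91 = 0.2619
L = ρ/(1−ρ) = 0.2619/(1 − 0.2619) = 0.2619/0.7381 = 0.3549

Final: 0.3549


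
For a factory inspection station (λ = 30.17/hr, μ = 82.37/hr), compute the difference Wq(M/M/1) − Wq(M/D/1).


ρ = 30.17/82.37 = 0.3663
Wq(M/M/1) = ρ/(μ−λ) = 0.3663/52.20 = 0.007017 hr
Wq(M/D/1) = ρ/(2(μ−λ)) = 0.003508 hr
Savings = 0.007017 − 0.003508 = 0.003508 hr

Final: 0.003508 hr


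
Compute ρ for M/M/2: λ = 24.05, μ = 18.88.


ρ = λ/(cμ) = 24.05/(2·18.88) = 24.05/37.76 = 0.6369

Final: 0.6369


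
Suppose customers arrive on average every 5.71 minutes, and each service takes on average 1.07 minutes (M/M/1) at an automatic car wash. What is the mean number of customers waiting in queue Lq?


λ = 60/5.71 = 10.5079 /hr
μ = 60/1.07 = 56.0748 /hr
ρ = λ/μ = 10.5079/56.0748 = 0.1874
Lq = ρ²/(1−ρ) = 0.03512/0.8126 = 0.04321

Final: 0.04321


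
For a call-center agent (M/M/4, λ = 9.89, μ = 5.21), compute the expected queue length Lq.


a = λ/μ = 1.8983; ρ = a/4 = 0.4746
P₀ = 0.145566
Lq = P₀·a^c·ρ / (c!·(1−ρ)²) = 0.145566·12.98477·0.4746/(24·0.27608)
= 0.13538

Final: 0.13538


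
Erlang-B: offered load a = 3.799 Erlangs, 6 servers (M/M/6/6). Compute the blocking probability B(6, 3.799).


B(c,a) = (a^c/c!) / Σ_{k=0}^{c} a^k/k!
a^6/6! = 4.175258
Σ terms (k=0..6): 1.00000 + 3.79900 + 7.21620 + 9.13812 + 8.67892 + 6.59425 + 4.17526 = 40.601745
B = 4.175258/40.601745 = 0.102834

Final: 0.102834


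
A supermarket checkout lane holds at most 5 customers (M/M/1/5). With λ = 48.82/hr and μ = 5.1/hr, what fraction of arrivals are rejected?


ρ = λ/μ = 48.82/5.1 = 9.5725
P_K = (1−ρ)ρ^K/(1−ρ^(K+1)) = (-8.5725·80378.147919)/(1 − 769423.761060)
= -689045.613141/-769422.761060 = 0.895536

Final: 0.895536


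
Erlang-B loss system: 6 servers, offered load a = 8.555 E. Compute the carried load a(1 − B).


B(6,8.555) = 0.418820 (Erlang-B)
Carried load = a(1 − B) = 8.555·(1 − 0.418820) = 8.555·0.581180 = 4.9720 E

Final: 4.9720 Erlangs


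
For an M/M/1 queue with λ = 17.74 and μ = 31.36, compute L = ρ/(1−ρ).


ρ = λ/μ = 17.74/31.36 = 0.5657
L = ρ/(1−ρ) = 0.5657/(1 − 0.5657) = 0.5657/0.4343 = 1.3025

Final: 1.3025


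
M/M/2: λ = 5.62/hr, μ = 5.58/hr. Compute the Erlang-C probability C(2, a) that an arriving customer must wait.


a = λ/μ = 1.0072; ρ = a/2 = 0.5036
P₀ = 0.330155 (from M/M/c formula)
C(c,a) = [a^c/(c!(1−ρ))]·P₀ = [1.01439/(2·0.4964)]·0.330155
= 1.02171·0.330155 = 0.337323

Final: 0.337323


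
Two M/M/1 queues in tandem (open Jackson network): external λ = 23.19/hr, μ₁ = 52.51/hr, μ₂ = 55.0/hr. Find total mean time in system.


Each node sees arrival rate λ = 23.19/hr (tandem ⇒ throughput preserved).
W₁ = 1/(μ₁−λ) = 1/(52.51−23.19) = 0.03411 hr
W₂ = 1/(μ₂−λ) = 1/(55.0−23.19) = 0.03144 hr
W_total = W₁ + W₂ = 0.03411 + 0.03144 = 0.06554 hr

Final: 0.06554 hr
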